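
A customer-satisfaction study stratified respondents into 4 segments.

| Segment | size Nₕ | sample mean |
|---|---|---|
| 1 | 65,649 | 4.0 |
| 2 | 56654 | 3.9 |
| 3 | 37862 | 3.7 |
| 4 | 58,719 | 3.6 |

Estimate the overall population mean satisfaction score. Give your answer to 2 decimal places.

x̄_st = (Σ Nₕx̄ₕ) / (Σ Nₕ) = (65649·4.0 + 56654·3.9 + 37862·3.7 + 58719·3.6) / 218884
= 835024.4 / 218884 = 3.8149... → 3.81.

3.81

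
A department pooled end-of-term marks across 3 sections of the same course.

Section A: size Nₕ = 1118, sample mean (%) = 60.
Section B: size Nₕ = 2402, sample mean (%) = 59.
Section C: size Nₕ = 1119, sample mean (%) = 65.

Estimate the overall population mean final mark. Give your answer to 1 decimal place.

60.7

N = 4639; weights Wₕ = Nₕ/N = (0.2410, 0.5178, 0.2412).
x̄_st = Σ Wₕ·x̄ₕ = 0.2410·60 + 0.5178·59 + 0.2412·65 ≈ 60.688...
→ 60.7.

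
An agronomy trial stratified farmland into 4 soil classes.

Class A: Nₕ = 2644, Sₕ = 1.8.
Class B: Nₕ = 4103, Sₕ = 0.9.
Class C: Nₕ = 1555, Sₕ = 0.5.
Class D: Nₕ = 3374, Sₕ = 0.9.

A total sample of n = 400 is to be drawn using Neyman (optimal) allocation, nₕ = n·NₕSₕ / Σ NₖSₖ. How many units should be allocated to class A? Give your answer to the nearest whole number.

155

A: NₕSₕ = 2644·1.8 = 4759.2
B: NₕSₕ = 4103·0.9 = 3692.7
C: NₕSₕ = 1555·0.5 = 777.5
D: NₕSₕ = 3374·0.9 = 3036.6
Σ NₕSₕ = 12266.
n_A = 400·4759.2/12266 = 155.200... → 155.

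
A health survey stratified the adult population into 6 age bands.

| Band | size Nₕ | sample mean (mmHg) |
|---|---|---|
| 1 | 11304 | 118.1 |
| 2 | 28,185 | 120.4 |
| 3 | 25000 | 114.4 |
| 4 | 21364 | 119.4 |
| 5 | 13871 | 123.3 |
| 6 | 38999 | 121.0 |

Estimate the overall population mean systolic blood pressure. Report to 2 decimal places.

119.44

N = 138723; weights Wₕ = Nₕ/N = (0.0815, 0.2032, 0.1802, 0.1540, 0.1000, 0.2811).
x̄_st = Σ Wₕ·x̄ₕ = 0.0815·118.1 + 0.2032·120.4 + 0.1802·114.4 + 0.1540·119.4 + 0.1000·123.3 + 0.2811·121.0 ≈ 119.4359...
→ 119.44.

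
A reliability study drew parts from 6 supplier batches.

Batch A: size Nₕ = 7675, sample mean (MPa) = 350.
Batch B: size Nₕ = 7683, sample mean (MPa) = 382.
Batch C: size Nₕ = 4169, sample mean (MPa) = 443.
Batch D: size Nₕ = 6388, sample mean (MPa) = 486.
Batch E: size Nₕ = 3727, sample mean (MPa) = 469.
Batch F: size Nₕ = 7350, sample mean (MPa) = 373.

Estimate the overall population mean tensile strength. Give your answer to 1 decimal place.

x̄_st = (Σ Nₕx̄ₕ) / (Σ Nₕ) = (7675·350 + 7683·382 + 4169·443 + 6388·486 + 3727·469 + 7350·373) / 36992
= 15062104 / 36992 = 407.172... → 407.2.

407.2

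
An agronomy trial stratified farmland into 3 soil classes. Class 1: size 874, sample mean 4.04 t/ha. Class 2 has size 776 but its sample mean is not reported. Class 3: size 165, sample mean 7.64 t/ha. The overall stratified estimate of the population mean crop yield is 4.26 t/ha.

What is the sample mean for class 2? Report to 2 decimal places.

Σ Nₕx̄ₕ = N·μ, so 776·x̄_2 = 1815·4.26 − (874·4.04 + 165·7.64).
= 7731.9 − 4791.56 = 2940.34.
x̄_2 = 2940.34 / 776 = 3.7891... → 3.79.

3.79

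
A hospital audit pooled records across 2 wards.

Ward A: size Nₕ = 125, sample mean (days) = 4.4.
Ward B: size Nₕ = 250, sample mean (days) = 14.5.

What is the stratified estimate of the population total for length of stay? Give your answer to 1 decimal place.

Estimate total by summing Nₕ·x̄ₕ over strata.
125·4.4 + 250·14.5 = 550 + 3625 = 4175.0.

4175.0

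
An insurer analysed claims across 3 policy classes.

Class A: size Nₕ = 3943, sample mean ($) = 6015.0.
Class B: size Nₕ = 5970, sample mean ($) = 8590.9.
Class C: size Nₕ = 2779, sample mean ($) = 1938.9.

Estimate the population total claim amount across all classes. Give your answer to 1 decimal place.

Population total = Σ Nₕ·x̄ₕ (each stratum's size times its mean).
3943·6015.0 + 5970·8590.9 + 2779·1938.9 = 23717145 + 51287673 + 5388203.1 = 80393021.1.

80393021.1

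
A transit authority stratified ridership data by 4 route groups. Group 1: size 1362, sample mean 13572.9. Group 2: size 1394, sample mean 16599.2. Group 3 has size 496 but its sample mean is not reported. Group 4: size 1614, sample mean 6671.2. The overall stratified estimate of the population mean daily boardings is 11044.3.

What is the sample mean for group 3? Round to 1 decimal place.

2719.1

Σ Nₕx̄ₕ = N·μ, so 496·x̄_3 = 4866·11044.3 − (1362·13572.9 + 1394·16599.2 + 1614·6671.2).
= 53741563.8 − 52392891.4 = 1348672.4.
x̄_3 = 1348672.4 / 496 = 2719.098... → 2719.1.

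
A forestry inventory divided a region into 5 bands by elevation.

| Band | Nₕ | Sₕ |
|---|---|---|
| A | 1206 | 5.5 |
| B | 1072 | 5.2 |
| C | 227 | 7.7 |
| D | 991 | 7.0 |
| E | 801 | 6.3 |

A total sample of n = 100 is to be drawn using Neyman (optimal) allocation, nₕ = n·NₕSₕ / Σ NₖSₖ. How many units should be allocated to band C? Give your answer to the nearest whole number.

Σ NₕSₕ = 1206·5.5 + 1072·5.2 + 227·7.7 + 991·7.0 + 801·6.3 = 25938.6.
Share for C: 1747.9/25938.6 = 0.06739.
n_C = 100 × 0.06739 = 6.739... → 7.

7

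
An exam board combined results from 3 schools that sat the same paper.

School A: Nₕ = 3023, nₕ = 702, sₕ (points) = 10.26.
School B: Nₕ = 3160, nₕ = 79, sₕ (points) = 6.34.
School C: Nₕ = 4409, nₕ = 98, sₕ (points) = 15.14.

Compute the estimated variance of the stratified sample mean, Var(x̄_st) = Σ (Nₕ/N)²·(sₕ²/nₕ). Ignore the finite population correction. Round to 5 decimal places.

0.46278

N = 10592. Term for each stratum: Wₕ²sₕ²/nₕ.
Var(x̄_st) = 0.01221456 + 0.04528659 + 0.40527511 = 0.46277626 → 0.46278.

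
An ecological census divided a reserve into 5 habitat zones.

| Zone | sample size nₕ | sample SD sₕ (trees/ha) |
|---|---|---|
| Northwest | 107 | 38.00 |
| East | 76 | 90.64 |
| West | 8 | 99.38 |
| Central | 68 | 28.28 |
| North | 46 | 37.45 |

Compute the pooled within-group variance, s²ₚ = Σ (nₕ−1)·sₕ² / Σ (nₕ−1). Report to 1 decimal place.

Degrees of freedom: 106 + 75 + 7 + 67 + 45 = 300.
Σ(nₕ−1)sₕ² = 106·1444 + 75·8215.6096 + 7·9876.3844 + 67·799.7584 + 45·1402.5025 = 955065.8361.
s²ₚ = 955065.8361 / 300 = 3183.553... → 3183.6.

3183.6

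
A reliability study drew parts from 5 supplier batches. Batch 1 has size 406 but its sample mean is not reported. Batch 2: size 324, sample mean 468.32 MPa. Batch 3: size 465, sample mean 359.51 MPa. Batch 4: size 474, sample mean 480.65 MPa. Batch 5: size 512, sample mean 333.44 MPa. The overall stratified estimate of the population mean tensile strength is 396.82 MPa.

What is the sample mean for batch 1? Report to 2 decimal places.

364.55

N = 406 + 324 + 465 + 474 + 512 = 2181.
Overall total = μ·N = 396.82·2181 = 865464.42.
Subtract the known strata: 324·468.32 + 465·359.51 + 474·480.65 + 512·333.44 = 717457.21.
Remaining total for batch 1: 865464.42 − 717457.21 = 148007.21.
Divide by its size: 148007.21 / 406 = 364.5498... → 364.55.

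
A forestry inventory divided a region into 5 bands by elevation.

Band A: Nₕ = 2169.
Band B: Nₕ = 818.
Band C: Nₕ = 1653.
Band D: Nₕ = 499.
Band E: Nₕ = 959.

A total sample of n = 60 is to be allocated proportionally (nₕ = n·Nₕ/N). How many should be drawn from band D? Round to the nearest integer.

N = 2169 + 818 + 1653 + 499 + 959 = 6098.
n_D = 60·499/6098 = 4.910... → 5.

5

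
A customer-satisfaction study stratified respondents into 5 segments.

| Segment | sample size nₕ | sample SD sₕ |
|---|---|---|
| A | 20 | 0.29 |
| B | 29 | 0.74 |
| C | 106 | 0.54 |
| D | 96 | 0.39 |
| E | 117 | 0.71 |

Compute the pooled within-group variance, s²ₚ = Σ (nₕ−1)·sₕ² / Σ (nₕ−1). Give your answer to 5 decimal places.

0.33188

A: (20−1)·0.29² = 19·0.0841 = 1.5979
B: (29−1)·0.74² = 28·0.5476 = 15.3328
C: (106−1)·0.54² = 105·0.2916 = 30.618
D: (96−1)·0.39² = 95·0.1521 = 14.4495
E: (117−1)·0.71² = 116·0.5041 = 58.4756
Numerator = 120.4738; denominator = Σ(nₕ−1) = 363.
s²ₚ = 120.4738/363 = 0.3318837... → 0.33188.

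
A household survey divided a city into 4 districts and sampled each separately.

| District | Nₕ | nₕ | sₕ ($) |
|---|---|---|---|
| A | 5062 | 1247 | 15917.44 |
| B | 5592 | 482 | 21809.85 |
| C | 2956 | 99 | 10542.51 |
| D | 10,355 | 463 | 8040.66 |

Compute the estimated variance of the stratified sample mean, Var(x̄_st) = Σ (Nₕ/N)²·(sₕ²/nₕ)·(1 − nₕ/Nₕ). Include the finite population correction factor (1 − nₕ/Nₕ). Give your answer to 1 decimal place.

N = 23965. Term for each stratum: Wₕ²sₕ²/nₕ·(1−nₕ/Nₕ).
Var(x̄_st) = 6831.9048 + 49101.1332 + 16508.6915 + 24904.7250 = 97346.4545 → 97346.5.

97346.5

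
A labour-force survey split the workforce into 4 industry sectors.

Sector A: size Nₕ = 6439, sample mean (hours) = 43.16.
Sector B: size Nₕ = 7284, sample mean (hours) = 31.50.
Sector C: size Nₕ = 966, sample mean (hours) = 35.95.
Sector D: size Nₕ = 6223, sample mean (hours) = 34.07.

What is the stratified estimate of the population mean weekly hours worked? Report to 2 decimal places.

N = 6439 + 7284 + 966 + 6223 = 20912.
Weight each subgroup mean by Nₕ/N and sum.
Σ Nₕx̄ₕ = 6439·43.16 + 7284·31.50 + 966·35.95 + 6223·34.07 = 277907.24 + 229446 + 34727.7 + 212017.61 = 754098.55.
Divide by N: 754098.55 / 20912 = 36.0606... → 36.06.

36.06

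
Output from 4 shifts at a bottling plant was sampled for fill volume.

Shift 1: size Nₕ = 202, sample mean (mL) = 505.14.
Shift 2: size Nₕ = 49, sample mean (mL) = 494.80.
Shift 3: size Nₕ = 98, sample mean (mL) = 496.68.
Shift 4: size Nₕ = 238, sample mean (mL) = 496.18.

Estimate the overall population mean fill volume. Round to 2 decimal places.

N = 587; weights Wₕ = Nₕ/N = (0.3441, 0.0835, 0.1670, 0.4055).
x̄_st = Σ Wₕ·x̄ₕ = 0.3441·505.14 + 0.0835·494.80 + 0.1670·496.68 + 0.4055·496.18 ≈ 499.2316...
→ 499.23.

499.23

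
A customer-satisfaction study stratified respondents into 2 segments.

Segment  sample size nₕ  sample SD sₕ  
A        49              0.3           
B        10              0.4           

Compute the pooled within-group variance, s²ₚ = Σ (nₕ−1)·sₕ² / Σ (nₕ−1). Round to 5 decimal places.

Degrees of freedom: 48 + 9 = 57.
Σ(nₕ−1)sₕ² = 48·0.09 + 9·0.16 = 5.76.
s²ₚ = 5.76 / 57 = 0.1010526... → 0.10105.

0.10105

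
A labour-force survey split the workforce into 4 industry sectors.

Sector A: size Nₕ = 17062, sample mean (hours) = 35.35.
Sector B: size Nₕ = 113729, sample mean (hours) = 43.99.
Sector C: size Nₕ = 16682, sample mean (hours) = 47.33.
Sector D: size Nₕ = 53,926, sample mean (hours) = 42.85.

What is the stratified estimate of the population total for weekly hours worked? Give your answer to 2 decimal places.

Population total = Σ Nₕ·x̄ₕ (each stratum's size times its mean).
17062·35.35 + 113729·43.99 + 16682·47.33 + 53926·42.85 = 603141.7 + 5002938.71 + 789559.06 + 2310729.1 = 8706368.57.

8706368.57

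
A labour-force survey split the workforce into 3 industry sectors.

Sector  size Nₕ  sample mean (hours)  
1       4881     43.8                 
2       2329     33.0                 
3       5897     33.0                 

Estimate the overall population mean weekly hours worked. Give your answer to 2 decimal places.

37.02

x̄_st = (Σ Nₕx̄ₕ) / (Σ Nₕ) = (4881·43.8 + 2329·33.0 + 5897·33.0) / 13107
= 485245.8 / 13107 = 37.0219... → 37.02.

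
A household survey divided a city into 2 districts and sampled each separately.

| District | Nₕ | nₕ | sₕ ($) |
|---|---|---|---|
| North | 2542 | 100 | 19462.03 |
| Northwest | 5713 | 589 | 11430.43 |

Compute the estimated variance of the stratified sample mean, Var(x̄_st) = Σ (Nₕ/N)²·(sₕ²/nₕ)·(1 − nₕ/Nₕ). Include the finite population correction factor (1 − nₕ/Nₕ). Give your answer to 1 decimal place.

440325.5

N = 8255; Wₕ = Nₕ/N.
district North: (2542/8255)²·19462.03²/100·(1 − 100/2542) = 345035.1385
district Northwest: (5713/8255)²·11430.43²/589·(1 − 589/5713) = 95290.3741
Sum = 440325.5125 → 440325.5.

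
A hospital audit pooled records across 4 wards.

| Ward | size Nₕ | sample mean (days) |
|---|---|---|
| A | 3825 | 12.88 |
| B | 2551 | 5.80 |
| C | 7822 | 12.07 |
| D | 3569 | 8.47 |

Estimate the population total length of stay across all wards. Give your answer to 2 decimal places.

Estimate total by summing Nₕ·x̄ₕ over strata.
3825·12.88 + 2551·5.80 + 7822·12.07 + 3569·8.47 = 49266 + 14795.8 + 94411.54 + 30229.43 = 188702.77.

188702.77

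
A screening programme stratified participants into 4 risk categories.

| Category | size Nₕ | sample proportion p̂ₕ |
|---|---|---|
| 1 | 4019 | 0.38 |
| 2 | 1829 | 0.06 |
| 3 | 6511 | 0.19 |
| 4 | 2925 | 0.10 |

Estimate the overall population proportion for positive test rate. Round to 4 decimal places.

N = 4019 + 1829 + 6511 + 2925 = 15284.
Overall proportion = Σ (Nₕ/N)·p̂ₕ.
Σ Nₕp̂ₕ = 1527.22 + 109.74 + 1237.09 + 292.5 = 3166.55.
3166.55 / 15284 = 0.207181... → 0.2072.

0.2072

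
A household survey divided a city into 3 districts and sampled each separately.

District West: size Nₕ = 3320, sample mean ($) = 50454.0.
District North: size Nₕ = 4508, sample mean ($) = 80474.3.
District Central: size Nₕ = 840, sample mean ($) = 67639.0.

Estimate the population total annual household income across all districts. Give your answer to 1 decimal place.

West: 3320·50454.0 = 167507280
North: 4508·80474.3 = 362778144.4
Central: 840·67639.0 = 56816760
τ̂ = Σ Nₕx̄ₕ = 587102184.4.

587102184.4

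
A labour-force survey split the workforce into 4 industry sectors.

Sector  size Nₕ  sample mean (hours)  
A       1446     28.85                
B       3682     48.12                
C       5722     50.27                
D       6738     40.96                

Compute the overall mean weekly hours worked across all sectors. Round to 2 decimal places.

44.49

N = 1446 + 3682 + 5722 + 6738 = 17588.
Overall mean = Σ (Nₕ/N)·x̄ₕ — weight by population share, not a simple average.
Σ Nₕx̄ₕ = 1446·28.85 + 3682·48.12 + 5722·50.27 + 6738·40.96 = 41717.1 + 177177.84 + 287644.94 + 275988.48 = 782528.36.
Divide by N: 782528.36 / 17588 = 44.4922... → 44.49.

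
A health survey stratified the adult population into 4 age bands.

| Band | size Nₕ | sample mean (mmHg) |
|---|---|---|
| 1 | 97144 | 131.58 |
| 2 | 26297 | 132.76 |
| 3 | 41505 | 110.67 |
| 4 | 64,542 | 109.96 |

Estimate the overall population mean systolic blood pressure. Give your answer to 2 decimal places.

x̄_st = (Σ Nₕx̄ₕ) / (Σ Nₕ) = (97144·131.58 + 26297·132.76 + 41505·110.67 + 64542·109.96) / 229488
= 27963793.91 / 229488 = 121.8530... → 121.85.

121.85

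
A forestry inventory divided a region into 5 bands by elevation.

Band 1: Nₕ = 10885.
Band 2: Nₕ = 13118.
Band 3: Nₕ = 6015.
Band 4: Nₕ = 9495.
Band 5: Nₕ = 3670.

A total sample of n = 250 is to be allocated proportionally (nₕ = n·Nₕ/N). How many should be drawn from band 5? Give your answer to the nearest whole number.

21

Share of band 5 = 3670/43183 = 0.08499.
Allocate 250 × 0.08499 = 21.247... → 21.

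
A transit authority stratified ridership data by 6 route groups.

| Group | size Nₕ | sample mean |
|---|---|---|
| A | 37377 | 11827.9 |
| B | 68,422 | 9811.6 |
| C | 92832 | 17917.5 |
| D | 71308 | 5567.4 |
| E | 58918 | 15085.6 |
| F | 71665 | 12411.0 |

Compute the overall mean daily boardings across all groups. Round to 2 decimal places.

x̄_st = (Σ Nₕx̄ₕ) / (Σ Nₕ) = (37377·11827.9 + 68422·9811.6 + 92832·17917.5 + 71308·5567.4 + 58918·15085.6 + 71665·12411.0) / 400522
= 4951985928.5 / 400522 = 12363.8300... → 12363.83.

12363.83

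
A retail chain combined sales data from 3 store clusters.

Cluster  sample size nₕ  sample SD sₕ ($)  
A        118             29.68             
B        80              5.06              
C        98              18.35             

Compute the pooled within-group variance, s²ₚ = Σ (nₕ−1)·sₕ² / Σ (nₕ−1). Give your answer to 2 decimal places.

470.14

Degrees of freedom: 117 + 79 + 97 = 293.
Σ(nₕ−1)sₕ² = 117·880.9024 + 79·25.6036 + 97·336.7225 = 137750.3477.
s²ₚ = 137750.3477 / 293 = 470.1377... → 470.14.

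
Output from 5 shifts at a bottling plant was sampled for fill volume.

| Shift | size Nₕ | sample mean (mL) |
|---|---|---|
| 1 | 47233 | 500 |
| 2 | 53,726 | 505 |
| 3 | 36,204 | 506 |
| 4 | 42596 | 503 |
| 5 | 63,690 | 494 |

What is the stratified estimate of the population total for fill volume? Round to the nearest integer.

121956002

1: 47233·500 = 23616500
2: 53726·505 = 27131630
3: 36204·506 = 18319224
4: 42596·503 = 21425788
5: 63690·494 = 31462860
τ̂ = Σ Nₕx̄ₕ = 121956002.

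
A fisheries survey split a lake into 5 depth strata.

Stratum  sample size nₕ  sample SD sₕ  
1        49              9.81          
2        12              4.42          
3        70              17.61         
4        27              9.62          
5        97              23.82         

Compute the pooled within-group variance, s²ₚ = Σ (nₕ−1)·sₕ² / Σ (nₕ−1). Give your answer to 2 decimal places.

Degrees of freedom: 48 + 11 + 69 + 26 + 96 = 250.
Σ(nₕ−1)sₕ² = 48·96.2361 + 11·19.5364 + 69·310.1121 + 26·92.5444 + 96·567.3924 = 83107.7929.
s²ₚ = 83107.7929 / 250 = 332.4312... → 332.43.

332.43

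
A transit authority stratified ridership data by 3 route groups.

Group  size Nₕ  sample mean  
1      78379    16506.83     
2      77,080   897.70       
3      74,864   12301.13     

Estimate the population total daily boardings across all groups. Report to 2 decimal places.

2283895340.89

1: 78379·16506.83 = 1293788828.57
2: 77080·897.70 = 69194716
3: 74864·12301.13 = 920911796.32
τ̂ = Σ Nₕx̄ₕ = 2283895340.89.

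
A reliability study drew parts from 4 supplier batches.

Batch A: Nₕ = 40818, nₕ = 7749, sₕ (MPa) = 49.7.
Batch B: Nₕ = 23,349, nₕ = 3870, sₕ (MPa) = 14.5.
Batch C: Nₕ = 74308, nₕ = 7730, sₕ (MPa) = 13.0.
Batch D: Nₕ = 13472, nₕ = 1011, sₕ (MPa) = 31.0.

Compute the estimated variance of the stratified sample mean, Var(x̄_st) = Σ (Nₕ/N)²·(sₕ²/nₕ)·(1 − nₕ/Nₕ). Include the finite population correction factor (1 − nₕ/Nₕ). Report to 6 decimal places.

N = 151947; Wₕ = Nₕ/N.
batch A: (40818/151947)²·49.7²/7749·(1 − 7749/40818) = 0.018636126
batch B: (23349/151947)²·14.5²/3870·(1 − 3870/23349) = 0.001070227
batch C: (74308/151947)²·13.0²/7730·(1 − 7730/74308) = 0.004684781
batch D: (13472/151947)²·31.0²/1011·(1 − 1011/13472) = 0.006911510
Sum = 0.031302643 → 0.031303.

0.031303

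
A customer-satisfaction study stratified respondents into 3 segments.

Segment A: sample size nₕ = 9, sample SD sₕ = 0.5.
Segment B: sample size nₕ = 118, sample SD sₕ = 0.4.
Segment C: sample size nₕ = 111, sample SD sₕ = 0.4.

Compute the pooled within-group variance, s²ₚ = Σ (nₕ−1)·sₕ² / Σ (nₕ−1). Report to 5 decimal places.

Degrees of freedom: 8 + 117 + 110 = 235.
Σ(nₕ−1)sₕ² = 8·0.25 + 117·0.16 + 110·0.16 = 38.32.
s²ₚ = 38.32 / 235 = 0.1630638... → 0.16306.

0.16306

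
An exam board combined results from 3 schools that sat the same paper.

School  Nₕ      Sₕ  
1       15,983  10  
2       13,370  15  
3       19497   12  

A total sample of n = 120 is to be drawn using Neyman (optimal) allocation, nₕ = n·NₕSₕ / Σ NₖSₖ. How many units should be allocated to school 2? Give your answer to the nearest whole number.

40

1: NₕSₕ = 15983·10 = 159830
2: NₕSₕ = 13370·15 = 200550
3: NₕSₕ = 19497·12 = 233964
Σ NₕSₕ = 594344.
n_2 = 120·200550/594344 = 40.492... → 40.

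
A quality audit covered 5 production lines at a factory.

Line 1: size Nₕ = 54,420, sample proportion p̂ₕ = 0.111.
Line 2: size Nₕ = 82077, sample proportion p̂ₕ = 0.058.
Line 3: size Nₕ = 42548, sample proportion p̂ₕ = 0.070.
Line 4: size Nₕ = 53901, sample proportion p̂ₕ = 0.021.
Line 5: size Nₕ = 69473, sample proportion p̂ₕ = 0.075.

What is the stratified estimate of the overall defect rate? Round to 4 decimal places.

0.0665

Wₕ = Nₕ/N with N = 302419: 0.1799, 0.2714, 0.1407, 0.1782, 0.2297.
p̂_st = 0.1799·0.111 + 0.2714·0.058 + 0.1407·0.070 + 0.1782·0.021 + 0.2297·0.075 ≈ 0.066536... → 0.0665.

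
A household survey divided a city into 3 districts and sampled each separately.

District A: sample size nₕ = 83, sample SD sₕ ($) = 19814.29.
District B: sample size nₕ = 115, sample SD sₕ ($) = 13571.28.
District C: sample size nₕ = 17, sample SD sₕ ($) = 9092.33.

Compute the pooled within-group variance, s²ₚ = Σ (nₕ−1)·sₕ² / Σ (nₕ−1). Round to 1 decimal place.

A: (83−1)·19814.29² = 82·392606088.2041 = 32193699232.7362
B: (115−1)·13571.28² = 114·184179640.8384 = 20996479055.5776
C: (17−1)·9092.33² = 16·82670464.8289 = 1322727437.2624
Numerator = 54512905725.5762; denominator = Σ(nₕ−1) = 212.
s²ₚ = 54512905725.5762/212 = 257136347.762... → 257136347.8.

257136347.8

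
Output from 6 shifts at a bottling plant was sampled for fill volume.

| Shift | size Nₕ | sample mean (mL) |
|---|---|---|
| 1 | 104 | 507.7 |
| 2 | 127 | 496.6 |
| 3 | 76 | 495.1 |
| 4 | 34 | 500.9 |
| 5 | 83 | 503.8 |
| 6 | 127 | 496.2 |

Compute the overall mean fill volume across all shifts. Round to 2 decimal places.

499.75

N = 104 + 127 + 76 + 34 + 83 + 127 = 551.
The stratified mean weights each stratum mean by its population share Nₕ/N.
Σ Nₕx̄ₕ = 104·507.7 + 127·496.6 + 76·495.1 + 34·500.9 + 83·503.8 + 127·496.2 = 52800.8 + 63068.2 + 37627.6 + 17030.6 + 41815.4 + 63017.4 = 275360.
Divide by N: 275360 / 551 = 499.7459... → 499.75.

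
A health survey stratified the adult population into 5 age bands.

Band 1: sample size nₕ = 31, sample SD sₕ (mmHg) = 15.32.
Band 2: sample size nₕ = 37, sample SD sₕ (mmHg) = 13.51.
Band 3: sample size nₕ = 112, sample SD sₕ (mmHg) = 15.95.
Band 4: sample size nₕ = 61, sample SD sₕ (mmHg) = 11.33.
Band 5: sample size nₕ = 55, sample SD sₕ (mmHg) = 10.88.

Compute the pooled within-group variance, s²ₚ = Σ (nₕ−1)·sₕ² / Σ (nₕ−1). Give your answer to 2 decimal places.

192.25

1: (31−1)·15.32² = 30·234.7024 = 7041.072
2: (37−1)·13.51² = 36·182.5201 = 6570.7236
3: (112−1)·15.95² = 111·254.4025 = 28238.6775
4: (61−1)·11.33² = 60·128.3689 = 7702.134
5: (55−1)·10.88² = 54·118.3744 = 6392.2176
Numerator = 55944.8247; denominator = Σ(nₕ−1) = 291.
s²ₚ = 55944.8247/291 = 192.2503... → 192.25.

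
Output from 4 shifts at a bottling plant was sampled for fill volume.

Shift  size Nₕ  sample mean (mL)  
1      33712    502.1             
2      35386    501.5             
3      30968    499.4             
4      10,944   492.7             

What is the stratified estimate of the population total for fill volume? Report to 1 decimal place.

55530402.2

Estimate total by summing Nₕ·x̄ₕ over strata.
33712·502.1 + 35386·501.5 + 30968·499.4 + 10944·492.7 = 16926795.2 + 17746079 + 15465419.2 + 5392108.8 = 55530402.2.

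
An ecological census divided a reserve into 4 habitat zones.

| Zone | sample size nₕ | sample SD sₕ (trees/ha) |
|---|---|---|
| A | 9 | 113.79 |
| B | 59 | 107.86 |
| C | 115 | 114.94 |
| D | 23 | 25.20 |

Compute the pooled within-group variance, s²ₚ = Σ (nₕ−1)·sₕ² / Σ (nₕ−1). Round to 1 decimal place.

11378.2

A: (9−1)·113.79² = 8·12948.1641 = 103585.3128
B: (59−1)·107.86² = 58·11633.7796 = 674759.2168
C: (115−1)·114.94² = 114·13211.2036 = 1506077.2104
D: (23−1)·25.20² = 22·635.04 = 13970.88
Numerator = 2298392.62; denominator = Σ(nₕ−1) = 202.
s²ₚ = 2298392.62/202 = 11378.181... → 11378.2.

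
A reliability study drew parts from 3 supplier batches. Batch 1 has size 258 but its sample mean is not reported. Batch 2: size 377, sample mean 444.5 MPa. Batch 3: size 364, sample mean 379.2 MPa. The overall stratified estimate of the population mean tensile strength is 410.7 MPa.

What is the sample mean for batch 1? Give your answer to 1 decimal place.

Σ Nₕx̄ₕ = N·μ, so 258·x̄_1 = 999·410.7 − (377·444.5 + 364·379.2).
= 410289.3 − 305605.3 = 104684.
x̄_1 = 104684 / 258 = 405.752... → 405.8.

405.8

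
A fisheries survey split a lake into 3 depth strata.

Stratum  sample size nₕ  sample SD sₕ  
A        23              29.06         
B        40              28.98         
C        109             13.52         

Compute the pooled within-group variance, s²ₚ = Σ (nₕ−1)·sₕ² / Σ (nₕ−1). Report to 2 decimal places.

A: (23−1)·29.06² = 22·844.4836 = 18578.6392
B: (40−1)·28.98² = 39·839.8404 = 32753.7756
C: (109−1)·13.52² = 108·182.7904 = 19741.3632
Numerator = 71073.778; denominator = Σ(nₕ−1) = 169.
s²ₚ = 71073.778/169 = 420.5549... → 420.55.

420.55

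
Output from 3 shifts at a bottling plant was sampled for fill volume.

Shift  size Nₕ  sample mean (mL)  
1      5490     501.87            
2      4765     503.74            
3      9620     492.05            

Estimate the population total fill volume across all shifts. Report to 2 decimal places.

1: 5490·501.87 = 2755266.3
2: 4765·503.74 = 2400321.1
3: 9620·492.05 = 4733521
τ̂ = Σ Nₕx̄ₕ = 9889108.40.

9889108.40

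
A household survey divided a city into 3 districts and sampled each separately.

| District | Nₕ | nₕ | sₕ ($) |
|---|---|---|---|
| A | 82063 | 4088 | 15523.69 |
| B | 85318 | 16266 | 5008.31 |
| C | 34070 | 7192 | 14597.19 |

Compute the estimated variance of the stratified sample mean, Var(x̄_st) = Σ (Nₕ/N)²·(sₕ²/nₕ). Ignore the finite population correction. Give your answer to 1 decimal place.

10906.2

N = 201451; Wₕ = Nₕ/N.
district A: (82063/201451)²·15523.69²/4088 = 9782.1645
district B: (85318/201451)²·5008.31²/16266 = 276.5949
district C: (34070/201451)²·14597.19²/7192 = 847.4113
Sum = 10906.1706 → 10906.2.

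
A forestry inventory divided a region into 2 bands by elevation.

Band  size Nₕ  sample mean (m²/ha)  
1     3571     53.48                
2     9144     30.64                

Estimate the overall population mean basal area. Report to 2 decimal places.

37.05

N = 3571 + 9144 = 12715.
The stratified mean weights each stratum mean by its population share Nₕ/N.
Σ Nₕx̄ₕ = 3571·53.48 + 9144·30.64 = 190977.08 + 280172.16 = 471149.24.
Divide by N: 471149.24 / 12715 = 37.0546... → 37.05.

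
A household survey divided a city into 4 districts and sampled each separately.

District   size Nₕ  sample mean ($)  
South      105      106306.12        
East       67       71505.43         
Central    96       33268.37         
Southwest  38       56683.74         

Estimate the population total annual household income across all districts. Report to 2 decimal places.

Population total = Σ Nₕ·x̄ₕ (each stratum's size times its mean).
105·106306.12 + 67·71505.43 + 96·33268.37 + 38·56683.74 = 11162142.6 + 4790863.81 + 3193763.52 + 2153982.12 = 21300752.05.

21300752.05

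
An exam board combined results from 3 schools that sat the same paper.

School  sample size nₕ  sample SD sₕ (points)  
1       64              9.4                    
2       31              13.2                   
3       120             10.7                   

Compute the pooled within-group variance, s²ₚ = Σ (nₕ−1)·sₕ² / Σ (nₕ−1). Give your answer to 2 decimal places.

1: (64−1)·9.4² = 63·88.36 = 5566.68
2: (31−1)·13.2² = 30·174.24 = 5227.2
3: (120−1)·10.7² = 119·114.49 = 13624.31
Numerator = 24418.19; denominator = Σ(nₕ−1) = 212.
s²ₚ = 24418.19/212 = 115.1801... → 115.18.

115.18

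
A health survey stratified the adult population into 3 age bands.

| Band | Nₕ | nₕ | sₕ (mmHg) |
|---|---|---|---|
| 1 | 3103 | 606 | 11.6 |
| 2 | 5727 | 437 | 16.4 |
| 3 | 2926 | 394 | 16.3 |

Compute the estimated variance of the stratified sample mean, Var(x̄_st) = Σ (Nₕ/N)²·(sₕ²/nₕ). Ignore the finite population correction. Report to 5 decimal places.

0.20331

N = 11756; Wₕ = Nₕ/N.
band 1: (3103/11756)²·11.6²/606 = 0.01546991
band 2: (5727/11756)²·16.4²/437 = 0.14606342
band 3: (2926/11756)²·16.3²/394 = 0.04177423
Sum = 0.20330756 → 0.20331.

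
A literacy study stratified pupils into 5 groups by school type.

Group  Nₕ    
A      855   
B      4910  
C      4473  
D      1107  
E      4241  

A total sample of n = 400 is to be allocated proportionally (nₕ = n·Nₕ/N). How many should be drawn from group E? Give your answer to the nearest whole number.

Share of group E = 4241/15586 = 0.27210.
Allocate 400 × 0.27210 = 108.841... → 109.

109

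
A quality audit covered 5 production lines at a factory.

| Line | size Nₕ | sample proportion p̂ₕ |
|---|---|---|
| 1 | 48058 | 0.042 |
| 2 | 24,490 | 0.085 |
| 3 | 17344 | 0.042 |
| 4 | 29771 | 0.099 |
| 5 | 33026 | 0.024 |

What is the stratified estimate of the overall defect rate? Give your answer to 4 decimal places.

Wₕ = Nₕ/N with N = 152689: 0.3147, 0.1604, 0.1136, 0.1950, 0.2163.
p̂_st = 0.3147·0.042 + 0.1604·0.085 + 0.1136·0.042 + 0.1950·0.099 + 0.2163·0.024 ≈ 0.056117... → 0.0561.

0.0561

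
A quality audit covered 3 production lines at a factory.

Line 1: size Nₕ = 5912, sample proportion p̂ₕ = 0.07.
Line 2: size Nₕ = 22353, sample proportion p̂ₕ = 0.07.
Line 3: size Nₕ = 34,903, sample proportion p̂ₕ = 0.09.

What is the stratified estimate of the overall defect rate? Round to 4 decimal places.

0.0811

N = 5912 + 22353 + 34903 = 63168.
Overall proportion = Σ (Nₕ/N)·p̂ₕ.
Σ Nₕp̂ₕ = 413.84 + 1564.71 + 3141.27 = 5119.82.
5119.82 / 63168 = 0.081051... → 0.0811.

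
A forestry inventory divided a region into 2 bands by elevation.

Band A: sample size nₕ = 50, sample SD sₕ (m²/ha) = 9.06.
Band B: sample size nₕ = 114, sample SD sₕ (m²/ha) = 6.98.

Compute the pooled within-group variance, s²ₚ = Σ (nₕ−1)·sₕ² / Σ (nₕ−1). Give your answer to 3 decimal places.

58.812

Degrees of freedom: 49 + 113 = 162.
Σ(nₕ−1)sₕ² = 49·82.0836 + 113·48.7204 = 9527.5016.
s²ₚ = 9527.5016 / 162 = 58.81174... → 58.812.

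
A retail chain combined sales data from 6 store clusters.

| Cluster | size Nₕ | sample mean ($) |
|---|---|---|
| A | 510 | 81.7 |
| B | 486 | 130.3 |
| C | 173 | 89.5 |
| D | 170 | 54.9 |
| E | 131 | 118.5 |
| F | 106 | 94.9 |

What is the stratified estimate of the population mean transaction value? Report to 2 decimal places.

98.60

N = 1576; weights Wₕ = Nₕ/N = (0.3236, 0.3084, 0.1098, 0.1079, 0.0831, 0.0673).
x̄_st = Σ Wₕ·x̄ₕ = 0.3236·81.7 + 0.3084·130.3 + 0.1098·89.5 + 0.1079·54.9 + 0.0831·118.5 + 0.0673·94.9 ≈ 98.5991...
→ 98.60.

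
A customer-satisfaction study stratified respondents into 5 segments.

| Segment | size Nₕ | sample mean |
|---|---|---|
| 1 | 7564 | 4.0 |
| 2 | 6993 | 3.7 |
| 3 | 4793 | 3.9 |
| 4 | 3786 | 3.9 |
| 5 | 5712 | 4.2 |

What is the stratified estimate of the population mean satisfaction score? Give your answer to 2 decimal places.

N = 28848; weights Wₕ = Nₕ/N = (0.2622, 0.2424, 0.1661, 0.1312, 0.1980).
x̄_st = Σ Wₕ·x̄ₕ = 0.2622·4.0 + 0.2424·3.7 + 0.1661·3.9 + 0.1312·3.9 + 0.1980·4.2 ≈ 3.9371...
→ 3.94.

3.94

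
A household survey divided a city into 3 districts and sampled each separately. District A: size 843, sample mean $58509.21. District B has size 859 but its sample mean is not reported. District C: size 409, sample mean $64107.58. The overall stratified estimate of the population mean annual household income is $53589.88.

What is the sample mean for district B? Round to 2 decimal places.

43754.33

N = 843 + 859 + 409 = 2111.
Overall total = μ·N = 53589.88·2111 = 113128236.68.
Subtract the known strata: 843·58509.21 + 409·64107.58 = 75543264.25.
Remaining total for district B: 113128236.68 − 75543264.25 = 37584972.43.
Divide by its size: 37584972.43 / 859 = 43754.3334... → 43754.33.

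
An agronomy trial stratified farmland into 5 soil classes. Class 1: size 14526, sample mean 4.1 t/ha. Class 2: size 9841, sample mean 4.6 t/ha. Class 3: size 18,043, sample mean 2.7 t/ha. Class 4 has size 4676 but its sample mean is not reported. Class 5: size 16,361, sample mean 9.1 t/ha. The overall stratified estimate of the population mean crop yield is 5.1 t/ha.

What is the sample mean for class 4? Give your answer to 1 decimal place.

N = 14526 + 9841 + 18043 + 4676 + 16361 = 63447.
Overall total = μ·N = 5.1·63447 = 323579.7.
Subtract the known strata: 14526·4.1 + 9841·4.6 + 18043·2.7 + 16361·9.1 = 302426.4.
Remaining total for class 4: 323579.7 − 302426.4 = 21153.3.
Divide by its size: 21153.3 / 4676 = 4.524... → 4.5.

4.5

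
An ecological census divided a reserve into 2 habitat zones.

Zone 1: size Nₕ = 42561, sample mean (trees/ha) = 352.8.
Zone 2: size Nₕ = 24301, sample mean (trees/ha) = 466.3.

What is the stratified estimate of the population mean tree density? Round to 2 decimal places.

394.05

N = 66862; weights Wₕ = Nₕ/N = (0.6365, 0.3635).
x̄_st = Σ Wₕ·x̄ₕ = 0.6365·352.8 + 0.3635·466.3 ≈ 394.0516...
→ 394.05.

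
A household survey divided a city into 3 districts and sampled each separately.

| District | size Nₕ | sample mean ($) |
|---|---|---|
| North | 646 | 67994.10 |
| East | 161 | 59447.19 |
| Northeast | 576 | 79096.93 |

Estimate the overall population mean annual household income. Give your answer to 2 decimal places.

N = 1383; weights Wₕ = Nₕ/N = (0.4671, 0.1164, 0.4165).
x̄_st = Σ Wₕ·x̄ₕ = 0.4671·67994.10 + 0.1164·59447.19 + 0.4165·79096.93 ≈ 71623.2956...
→ 71623.30.

71623.30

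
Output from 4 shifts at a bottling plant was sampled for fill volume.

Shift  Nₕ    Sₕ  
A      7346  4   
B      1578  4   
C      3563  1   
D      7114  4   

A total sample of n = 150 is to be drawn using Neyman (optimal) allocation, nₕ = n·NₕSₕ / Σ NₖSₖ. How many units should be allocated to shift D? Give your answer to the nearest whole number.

63

A: NₕSₕ = 7346·4 = 29384
B: NₕSₕ = 1578·4 = 6312
C: NₕSₕ = 3563·1 = 3563
D: NₕSₕ = 7114·4 = 28456
Σ NₕSₕ = 67715.
n_D = 150·28456/67715 = 63.035... → 63.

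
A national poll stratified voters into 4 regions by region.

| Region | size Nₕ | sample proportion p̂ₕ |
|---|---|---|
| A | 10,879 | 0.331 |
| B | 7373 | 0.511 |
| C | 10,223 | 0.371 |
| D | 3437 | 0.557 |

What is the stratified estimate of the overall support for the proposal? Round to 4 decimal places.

Wₕ = Nₕ/N with N = 31912: 0.3409, 0.2310, 0.3203, 0.1077.
p̂_st = 0.3409·0.331 + 0.2310·0.511 + 0.3203·0.371 + 0.1077·0.557 ≈ 0.409742... → 0.4097.

0.4097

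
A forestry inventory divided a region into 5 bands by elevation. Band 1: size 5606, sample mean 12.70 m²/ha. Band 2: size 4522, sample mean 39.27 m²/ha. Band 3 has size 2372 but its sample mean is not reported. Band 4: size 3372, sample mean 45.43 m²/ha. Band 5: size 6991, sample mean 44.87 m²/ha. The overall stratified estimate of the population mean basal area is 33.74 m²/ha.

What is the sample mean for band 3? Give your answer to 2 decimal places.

N = 5606 + 4522 + 2372 + 3372 + 6991 = 22863.
Overall total = μ·N = 33.74·22863 = 771397.62.
Subtract the known strata: 5606·12.70 + 4522·39.27 + 3372·45.43 + 6991·44.87 = 715651.27.
Remaining total for band 3: 771397.62 − 715651.27 = 55746.35.
Divide by its size: 55746.35 / 2372 = 23.5018... → 23.50.

23.50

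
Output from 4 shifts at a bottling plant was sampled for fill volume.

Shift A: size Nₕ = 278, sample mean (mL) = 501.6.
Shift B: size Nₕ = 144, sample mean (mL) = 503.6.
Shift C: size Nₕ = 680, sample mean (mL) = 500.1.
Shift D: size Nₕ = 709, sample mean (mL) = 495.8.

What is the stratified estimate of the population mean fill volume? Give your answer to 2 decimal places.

498.93

N = 1811; weights Wₕ = Nₕ/N = (0.1535, 0.0795, 0.3755, 0.3915).
x̄_st = Σ Wₕ·x̄ₕ = 0.1535·501.6 + 0.0795·503.6 + 0.3755·500.1 + 0.3915·495.8 ≈ 498.9251...
→ 498.93.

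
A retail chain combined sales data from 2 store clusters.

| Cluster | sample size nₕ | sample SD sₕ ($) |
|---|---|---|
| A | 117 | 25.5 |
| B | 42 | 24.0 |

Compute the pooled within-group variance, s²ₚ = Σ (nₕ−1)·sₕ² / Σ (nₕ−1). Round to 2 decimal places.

A: (117−1)·25.5² = 116·650.25 = 75429
B: (42−1)·24.0² = 41·576 = 23616
Numerator = 99045; denominator = Σ(nₕ−1) = 157.
s²ₚ = 99045/157 = 630.8599... → 630.86.

630.86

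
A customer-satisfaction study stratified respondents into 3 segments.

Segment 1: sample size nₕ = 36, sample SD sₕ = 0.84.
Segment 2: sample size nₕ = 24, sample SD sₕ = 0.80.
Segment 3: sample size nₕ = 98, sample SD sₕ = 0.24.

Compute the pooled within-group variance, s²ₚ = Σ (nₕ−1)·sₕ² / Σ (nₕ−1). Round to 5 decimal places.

0.29034

Degrees of freedom: 35 + 23 + 97 = 155.
Σ(nₕ−1)sₕ² = 35·0.7056 + 23·0.64 + 97·0.0576 = 45.0032.
s²ₚ = 45.0032 / 155 = 0.2903432... → 0.29034.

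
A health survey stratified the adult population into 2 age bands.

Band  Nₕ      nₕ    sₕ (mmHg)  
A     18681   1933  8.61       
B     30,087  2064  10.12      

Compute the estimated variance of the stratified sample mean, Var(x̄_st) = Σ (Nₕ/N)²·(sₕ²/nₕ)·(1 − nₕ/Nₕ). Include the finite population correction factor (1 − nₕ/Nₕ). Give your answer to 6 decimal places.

0.022635

N = 48768; Wₕ = Nₕ/N.
band A: (18681/48768)²·8.61²/1933·(1 − 1933/18681) = 0.005045075
band B: (30087/48768)²·10.12²/2064·(1 − 2064/30087) = 0.017590369
Sum = 0.022635444 → 0.022635.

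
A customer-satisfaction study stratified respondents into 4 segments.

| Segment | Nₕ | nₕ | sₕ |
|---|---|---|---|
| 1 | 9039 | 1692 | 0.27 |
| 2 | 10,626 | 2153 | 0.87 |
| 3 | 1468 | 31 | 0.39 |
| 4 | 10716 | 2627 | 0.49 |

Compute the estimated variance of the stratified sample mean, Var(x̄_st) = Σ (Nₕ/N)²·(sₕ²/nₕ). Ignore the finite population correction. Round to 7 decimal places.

N = 31849. Term for each stratum: Wₕ²sₕ²/nₕ.
Var(x̄_st) = 0.0000034704 + 0.0000391329 + 0.0000104238 + 0.0000103468 = 0.0000633740 → 0.0000634.

0.0000634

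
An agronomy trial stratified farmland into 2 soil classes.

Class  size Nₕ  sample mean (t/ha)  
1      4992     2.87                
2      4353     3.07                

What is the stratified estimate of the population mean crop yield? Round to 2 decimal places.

2.96

x̄_st = (Σ Nₕx̄ₕ) / (Σ Nₕ) = (4992·2.87 + 4353·3.07) / 9345
= 27690.75 / 9345 = 2.9632... → 2.96.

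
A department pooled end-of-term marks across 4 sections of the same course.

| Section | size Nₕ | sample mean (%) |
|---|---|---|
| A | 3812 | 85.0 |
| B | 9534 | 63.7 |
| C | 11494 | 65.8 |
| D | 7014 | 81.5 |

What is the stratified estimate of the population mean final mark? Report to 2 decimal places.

70.93

N = 3812 + 9534 + 11494 + 7014 = 31854.
Overall mean = Σ (Nₕ/N)·x̄ₕ — weight by population share, not a simple average.
Σ Nₕx̄ₕ = 3812·85.0 + 9534·63.7 + 11494·65.8 + 7014·81.5 = 324020 + 607315.8 + 756305.2 + 571641 = 2259282.
Divide by N: 2259282 / 31854 = 70.9262... → 70.93.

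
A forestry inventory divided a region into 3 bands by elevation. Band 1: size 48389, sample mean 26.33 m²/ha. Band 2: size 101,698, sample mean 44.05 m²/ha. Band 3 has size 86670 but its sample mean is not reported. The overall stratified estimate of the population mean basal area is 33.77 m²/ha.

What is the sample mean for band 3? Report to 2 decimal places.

25.86

Σ Nₕx̄ₕ = N·μ, so 86670·x̄_3 = 236757·33.77 − (48389·26.33 + 101698·44.05).
= 7995283.89 − 5753879.27 = 2241404.62.
x̄_3 = 2241404.62 / 86670 = 25.8614... → 25.86.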